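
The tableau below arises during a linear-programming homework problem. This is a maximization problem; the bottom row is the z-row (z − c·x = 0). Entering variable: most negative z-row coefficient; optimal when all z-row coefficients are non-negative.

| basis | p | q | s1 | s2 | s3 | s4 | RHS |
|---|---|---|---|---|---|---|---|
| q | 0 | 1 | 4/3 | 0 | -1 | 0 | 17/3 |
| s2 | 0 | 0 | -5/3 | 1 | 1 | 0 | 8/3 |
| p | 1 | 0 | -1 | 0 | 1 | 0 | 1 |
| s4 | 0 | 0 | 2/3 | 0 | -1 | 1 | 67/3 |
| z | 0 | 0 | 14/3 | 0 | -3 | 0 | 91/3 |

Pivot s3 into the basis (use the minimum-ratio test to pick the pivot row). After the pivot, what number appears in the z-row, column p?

Ratio test on column s3 — row 1: entry -1 ≤ 0; row 2: (8/3)/1 = 8/3; row 3: 1/1 = 1; row 4: entry -1 ≤ 0. Minimum is 1 at row 3 (p leaves); pivot element 1.
Divide row 3 by 1; eliminate column s3 from the other rows.
z-row update in column p: 0 − (-3)·1 = 3.

3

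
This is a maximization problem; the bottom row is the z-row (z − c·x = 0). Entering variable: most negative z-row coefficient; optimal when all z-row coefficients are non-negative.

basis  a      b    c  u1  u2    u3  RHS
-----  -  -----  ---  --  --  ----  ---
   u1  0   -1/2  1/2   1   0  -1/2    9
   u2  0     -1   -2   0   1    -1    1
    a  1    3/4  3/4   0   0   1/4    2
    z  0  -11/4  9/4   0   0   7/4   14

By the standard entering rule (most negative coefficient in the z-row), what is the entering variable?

Negative z-row entries: b: -11/4.
The most negative is -11/4 in column b, so b enters.

b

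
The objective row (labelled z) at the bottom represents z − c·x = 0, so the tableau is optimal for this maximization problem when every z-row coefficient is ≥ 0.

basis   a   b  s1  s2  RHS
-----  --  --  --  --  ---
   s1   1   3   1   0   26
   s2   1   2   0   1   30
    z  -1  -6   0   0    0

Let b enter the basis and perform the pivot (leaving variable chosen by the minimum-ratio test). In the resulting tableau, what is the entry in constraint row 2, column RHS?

38/3

Ratio test on column b — row 1: 26/3 = 26/3; row 2: 30/2 = 15. Minimum is 26/3 at row 1 (s1 leaves); pivot element 3.
Divide row 1 by 3; eliminate column b from the other rows.
Row 2 update in column RHS: 30 − 2·(26/3) = 38/3.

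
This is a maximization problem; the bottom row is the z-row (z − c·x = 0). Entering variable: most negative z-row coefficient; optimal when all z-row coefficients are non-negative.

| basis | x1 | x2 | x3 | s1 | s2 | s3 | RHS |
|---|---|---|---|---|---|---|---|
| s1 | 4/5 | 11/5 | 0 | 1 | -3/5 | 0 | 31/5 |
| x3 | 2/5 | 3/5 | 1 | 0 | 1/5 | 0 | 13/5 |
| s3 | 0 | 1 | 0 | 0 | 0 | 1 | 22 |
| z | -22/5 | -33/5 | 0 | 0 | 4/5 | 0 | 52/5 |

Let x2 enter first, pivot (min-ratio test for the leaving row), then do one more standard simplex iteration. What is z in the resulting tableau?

Ratio test on column x2 — row 1: (31/5)/(11/5) = 31/11; row 2: (13/5)/(3/5) = 13/3; row 3: 22/1 = 22. Minimum is 31/11 at row 1 (s1 leaves); pivot element 11/5.
Pivot on row 1; the z-row RHS becomes 52/5 − (-33/5)·(31/11) = 29.
Next entering variable (most negative z-row entry -2): x1.
Ratio test on column x1 — row 1: (31/11)/(4/11) = 31/4; row 2: (10/11)/(2/11) = 5; row 3: entry -4/11 ≤ 0. Minimum is 5 at row 2 (x3 leaves); pivot element 2/11.
After the second pivot the z-row RHS is 29 − (-2)·5 = 39.

39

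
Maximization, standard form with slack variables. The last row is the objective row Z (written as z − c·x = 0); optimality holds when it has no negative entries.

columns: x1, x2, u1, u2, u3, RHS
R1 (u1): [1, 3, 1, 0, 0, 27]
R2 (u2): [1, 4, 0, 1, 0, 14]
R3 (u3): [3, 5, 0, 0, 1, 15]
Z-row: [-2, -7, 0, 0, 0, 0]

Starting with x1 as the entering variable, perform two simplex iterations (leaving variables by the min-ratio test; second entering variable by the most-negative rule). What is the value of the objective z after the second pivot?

21

Ratio test on column x1 — row 1: 27/1 = 27; row 2: 14/1 = 14; row 3: 15/3 = 5. Minimum is 5 at row 3 (u3 leaves); pivot element 3.
Pivot on row 3; the Z-row RHS becomes 0 − (-2)·5 = 10.
Next entering variable (most negative Z-row entry -11/3): x2.
Ratio test on column x2 — row 1: 22/(4/3) = 33/2; row 2: 9/(7/3) = 27/7; row 3: 5/(5/3) = 3. Minimum is 3 at row 3 (x1 leaves); pivot element 5/3.
After the second pivot the Z-row RHS is 10 − (-11/3)·3 = 21.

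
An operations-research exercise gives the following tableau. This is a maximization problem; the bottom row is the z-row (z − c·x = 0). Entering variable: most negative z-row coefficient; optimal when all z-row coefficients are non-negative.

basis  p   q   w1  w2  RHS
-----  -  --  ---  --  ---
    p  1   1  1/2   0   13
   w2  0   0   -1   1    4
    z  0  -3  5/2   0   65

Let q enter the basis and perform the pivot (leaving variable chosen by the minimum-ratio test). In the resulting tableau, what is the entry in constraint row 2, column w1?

-1

Ratio test on column q — row 1: 13/1 = 13; row 2: entry 0 ≤ 0. Minimum is 13 at row 1 (p leaves); pivot element 1.
Divide row 1 by 1; eliminate column q from the other rows.
Row 2 update in column w1: -1 − 0·(1/2) = -1.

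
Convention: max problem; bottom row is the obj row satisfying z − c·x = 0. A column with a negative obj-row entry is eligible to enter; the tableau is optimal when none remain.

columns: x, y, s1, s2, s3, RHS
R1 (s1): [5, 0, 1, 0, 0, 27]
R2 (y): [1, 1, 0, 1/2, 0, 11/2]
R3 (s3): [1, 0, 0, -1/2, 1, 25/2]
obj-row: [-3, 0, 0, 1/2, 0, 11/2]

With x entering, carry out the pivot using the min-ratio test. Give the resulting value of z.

Ratio test on column x — row 1: 27/5 = 27/5; row 2: (11/2)/1 = 11/2; row 3: (25/2)/1 = 25/2. Minimum is 27/5 at row 1 (s1 leaves); pivot element 5.
Pivot on row 1; the obj-row RHS becomes 11/2 − (-3)·(27/5) = 217/10.

217/10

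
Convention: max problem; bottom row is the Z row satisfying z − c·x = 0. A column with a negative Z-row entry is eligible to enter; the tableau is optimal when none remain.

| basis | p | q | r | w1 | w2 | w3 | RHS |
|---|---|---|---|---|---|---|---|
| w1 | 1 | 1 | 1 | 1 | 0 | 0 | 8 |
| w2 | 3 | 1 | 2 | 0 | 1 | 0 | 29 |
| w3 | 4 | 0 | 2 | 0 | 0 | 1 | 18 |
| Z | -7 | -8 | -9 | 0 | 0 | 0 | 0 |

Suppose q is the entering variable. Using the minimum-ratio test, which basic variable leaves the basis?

Column q entries and ratios — w1: 8/1 = 8; w2: 29/1 = 29; w3: 0 ≤ 0, skip.
Smallest ratio is 8 in the row of w1, so w1 leaves.

w1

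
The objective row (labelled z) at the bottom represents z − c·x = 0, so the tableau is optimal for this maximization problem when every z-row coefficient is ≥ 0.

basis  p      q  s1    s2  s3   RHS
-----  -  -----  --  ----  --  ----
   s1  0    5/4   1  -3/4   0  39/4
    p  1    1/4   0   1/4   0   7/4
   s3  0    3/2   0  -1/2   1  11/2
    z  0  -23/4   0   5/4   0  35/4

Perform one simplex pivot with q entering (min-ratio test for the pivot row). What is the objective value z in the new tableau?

Ratio test on column q — row 1: (39/4)/(5/4) = 39/5; row 2: (7/4)/(1/4) = 7; row 3: (11/2)/(3/2) = 11/3. Minimum is 11/3 at row 3 (s3 leaves); pivot element 3/2.
Pivot on row 3; the z-row RHS becomes 35/4 − (-23/4)·(11/3) = 179/6.

179/6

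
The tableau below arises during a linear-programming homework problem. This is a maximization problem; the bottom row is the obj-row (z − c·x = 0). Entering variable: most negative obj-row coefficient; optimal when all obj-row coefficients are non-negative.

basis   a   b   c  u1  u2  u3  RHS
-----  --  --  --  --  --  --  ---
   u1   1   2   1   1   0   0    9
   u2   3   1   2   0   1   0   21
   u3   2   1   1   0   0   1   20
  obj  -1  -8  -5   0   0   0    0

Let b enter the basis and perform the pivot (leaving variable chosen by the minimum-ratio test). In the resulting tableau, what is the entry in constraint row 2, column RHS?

Ratio test on column b — row 1: 9/2 = 9/2; row 2: 21/1 = 21; row 3: 20/1 = 20. Minimum is 9/2 at row 1 (u1 leaves); pivot element 2.
Divide row 1 by 2; eliminate column b from the other rows.
Row 2 update in column RHS: 21 − 1·(9/2) = 33/2.

33/2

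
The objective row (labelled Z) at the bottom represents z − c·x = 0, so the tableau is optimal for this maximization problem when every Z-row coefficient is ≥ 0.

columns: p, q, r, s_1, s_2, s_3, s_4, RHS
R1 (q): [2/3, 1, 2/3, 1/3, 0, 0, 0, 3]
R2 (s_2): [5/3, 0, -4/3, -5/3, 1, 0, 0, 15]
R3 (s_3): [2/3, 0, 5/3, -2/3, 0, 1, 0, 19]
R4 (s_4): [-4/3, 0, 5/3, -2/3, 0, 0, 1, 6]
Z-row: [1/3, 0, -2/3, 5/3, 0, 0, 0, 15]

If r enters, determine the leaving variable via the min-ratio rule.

s_4

Column r entries and ratios — q: 3/(2/3) = 9/2; s_2: -4/3 ≤ 0, skip; s_3: 19/(5/3) = 57/5; s_4: 6/(5/3) = 18/5.
Smallest ratio is 18/5 in the row of s_4, so s_4 leaves.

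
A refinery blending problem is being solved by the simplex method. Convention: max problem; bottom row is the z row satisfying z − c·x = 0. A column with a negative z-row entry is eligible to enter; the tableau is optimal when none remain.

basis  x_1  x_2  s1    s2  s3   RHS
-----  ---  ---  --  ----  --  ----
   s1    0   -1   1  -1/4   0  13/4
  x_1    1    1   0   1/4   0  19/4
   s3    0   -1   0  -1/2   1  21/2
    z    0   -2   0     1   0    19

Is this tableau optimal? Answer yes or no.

The z-row has a negative entry -2 in column x_2, so it is not optimal.

no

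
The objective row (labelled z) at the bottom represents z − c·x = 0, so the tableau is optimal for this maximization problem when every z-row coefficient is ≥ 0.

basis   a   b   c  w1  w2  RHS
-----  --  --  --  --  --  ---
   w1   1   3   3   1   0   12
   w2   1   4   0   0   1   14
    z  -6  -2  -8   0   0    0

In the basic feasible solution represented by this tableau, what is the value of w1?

w1 is basic (row 1); its value is the RHS of that row, 12.

12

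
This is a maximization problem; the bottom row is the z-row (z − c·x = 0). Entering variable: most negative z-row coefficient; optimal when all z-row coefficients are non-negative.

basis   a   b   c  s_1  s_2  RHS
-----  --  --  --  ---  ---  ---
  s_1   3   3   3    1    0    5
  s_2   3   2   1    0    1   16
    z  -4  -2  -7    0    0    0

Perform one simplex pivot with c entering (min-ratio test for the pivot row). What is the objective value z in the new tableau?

Ratio test on column c — row 1: 5/3 = 5/3; row 2: 16/1 = 16. Minimum is 5/3 at row 1 (s_1 leaves); pivot element 3.
Pivot on row 1; the z-row RHS becomes 0 − (-7)·(5/3) = 35/3.

35/3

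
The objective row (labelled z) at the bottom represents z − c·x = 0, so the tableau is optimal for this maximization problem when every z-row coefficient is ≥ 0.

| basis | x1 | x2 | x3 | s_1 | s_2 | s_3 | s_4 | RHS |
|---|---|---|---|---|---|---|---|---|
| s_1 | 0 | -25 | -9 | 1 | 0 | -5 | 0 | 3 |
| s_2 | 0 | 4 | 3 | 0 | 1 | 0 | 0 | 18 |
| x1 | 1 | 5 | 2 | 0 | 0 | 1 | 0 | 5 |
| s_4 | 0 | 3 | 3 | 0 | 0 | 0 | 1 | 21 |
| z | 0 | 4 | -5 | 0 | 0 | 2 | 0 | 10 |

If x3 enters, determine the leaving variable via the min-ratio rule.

x1

Column x3 entries and ratios — s_1: -9 ≤ 0, skip; s_2: 18/3 = 6; x1: 5/2 = 5/2; s_4: 21/3 = 7.
Smallest ratio is 5/2 in the row of x1, so x1 leaves.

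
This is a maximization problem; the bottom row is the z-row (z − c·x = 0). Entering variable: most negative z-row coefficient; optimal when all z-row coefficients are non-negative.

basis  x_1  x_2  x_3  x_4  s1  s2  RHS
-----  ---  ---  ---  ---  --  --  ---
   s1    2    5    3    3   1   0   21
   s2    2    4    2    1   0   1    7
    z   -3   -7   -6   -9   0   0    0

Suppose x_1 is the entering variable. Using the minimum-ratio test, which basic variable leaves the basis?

s2

Column x_1 entries and ratios — s1: 21/2 = 21/2; s2: 7/2 = 7/2.
Smallest ratio is 7/2 in the row of s2, so s2 leaves.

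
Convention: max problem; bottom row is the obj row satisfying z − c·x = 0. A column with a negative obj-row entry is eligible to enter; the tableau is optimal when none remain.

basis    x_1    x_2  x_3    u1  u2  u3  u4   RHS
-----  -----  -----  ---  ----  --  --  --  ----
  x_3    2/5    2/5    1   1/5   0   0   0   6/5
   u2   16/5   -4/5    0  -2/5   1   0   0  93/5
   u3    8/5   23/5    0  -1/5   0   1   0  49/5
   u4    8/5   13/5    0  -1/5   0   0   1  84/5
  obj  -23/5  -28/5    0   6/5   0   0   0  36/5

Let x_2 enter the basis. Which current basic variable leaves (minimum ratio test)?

u3

Column x_2 entries and ratios — x_3: (6/5)/(2/5) = 3; u2: -4/5 ≤ 0, skip; u3: (49/5)/(23/5) = 49/23; u4: (84/5)/(13/5) = 84/13.
Smallest ratio is 49/23 in the row of u3, so u3 leaves.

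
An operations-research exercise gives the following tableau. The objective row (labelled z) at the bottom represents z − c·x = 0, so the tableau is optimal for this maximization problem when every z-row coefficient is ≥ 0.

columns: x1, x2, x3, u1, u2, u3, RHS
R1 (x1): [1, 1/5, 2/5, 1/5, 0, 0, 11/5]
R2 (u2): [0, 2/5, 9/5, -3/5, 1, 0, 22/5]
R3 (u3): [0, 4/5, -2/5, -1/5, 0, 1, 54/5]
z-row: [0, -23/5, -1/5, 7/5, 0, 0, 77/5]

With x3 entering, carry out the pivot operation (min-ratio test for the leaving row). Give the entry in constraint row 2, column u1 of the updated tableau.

Ratio test on column x3 — row 1: (11/5)/(2/5) = 11/2; row 2: (22/5)/(9/5) = 22/9; row 3: entry -2/5 ≤ 0. Minimum is 22/9 at row 2 (u2 leaves); pivot element 9/5.
Divide row 2 by 9/5; eliminate column x3 from the other rows.
In the new row 2, the u1 entry is the old entry divided by the pivot: (-3/5)/(9/5) = -1/3.

-1/3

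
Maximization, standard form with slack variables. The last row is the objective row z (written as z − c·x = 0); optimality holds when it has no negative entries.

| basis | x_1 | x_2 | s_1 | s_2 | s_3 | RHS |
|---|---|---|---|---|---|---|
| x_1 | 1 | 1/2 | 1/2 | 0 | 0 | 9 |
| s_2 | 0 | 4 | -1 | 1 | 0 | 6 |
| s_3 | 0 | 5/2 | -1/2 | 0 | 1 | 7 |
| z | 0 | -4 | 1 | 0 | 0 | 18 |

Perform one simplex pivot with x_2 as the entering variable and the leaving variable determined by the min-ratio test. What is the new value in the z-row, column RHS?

24

Ratio test on column x_2 — row 1: 9/(1/2) = 18; row 2: 6/4 = 3/2; row 3: 7/(5/2) = 14/5. Minimum is 3/2 at row 2 (s_2 leaves); pivot element 4.
Divide row 2 by 4; eliminate column x_2 from the other rows.
z-row update in column RHS: 18 − (-4)·(3/2) = 24.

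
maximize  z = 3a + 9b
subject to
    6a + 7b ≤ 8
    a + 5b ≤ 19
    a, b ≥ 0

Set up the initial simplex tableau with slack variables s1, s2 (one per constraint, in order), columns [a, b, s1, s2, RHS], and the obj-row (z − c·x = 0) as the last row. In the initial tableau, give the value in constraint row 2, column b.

5

Constraint 2 has coefficient 5 on b.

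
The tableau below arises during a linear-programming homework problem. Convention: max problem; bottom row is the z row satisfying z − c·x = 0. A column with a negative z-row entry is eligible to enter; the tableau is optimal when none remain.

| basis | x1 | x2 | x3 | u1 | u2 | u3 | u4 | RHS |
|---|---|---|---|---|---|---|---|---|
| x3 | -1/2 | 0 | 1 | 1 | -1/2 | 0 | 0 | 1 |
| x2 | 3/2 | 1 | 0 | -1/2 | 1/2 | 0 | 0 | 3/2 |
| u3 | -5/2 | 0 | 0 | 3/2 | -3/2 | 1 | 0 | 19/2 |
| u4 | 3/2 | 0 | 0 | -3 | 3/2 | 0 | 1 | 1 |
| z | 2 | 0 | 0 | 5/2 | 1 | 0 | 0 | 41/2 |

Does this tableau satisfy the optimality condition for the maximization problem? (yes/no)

Every z-row coefficient is ≥ 0, so the tableau is optimal.

yes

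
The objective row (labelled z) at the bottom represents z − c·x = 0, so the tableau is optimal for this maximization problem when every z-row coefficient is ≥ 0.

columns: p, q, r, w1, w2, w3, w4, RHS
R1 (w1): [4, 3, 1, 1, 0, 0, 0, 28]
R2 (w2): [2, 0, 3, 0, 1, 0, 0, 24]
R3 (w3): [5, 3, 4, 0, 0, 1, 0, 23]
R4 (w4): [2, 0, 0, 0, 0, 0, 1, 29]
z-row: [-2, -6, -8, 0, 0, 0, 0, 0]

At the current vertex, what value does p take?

p is not in the basis, so in the current basic feasible solution p = 0.

0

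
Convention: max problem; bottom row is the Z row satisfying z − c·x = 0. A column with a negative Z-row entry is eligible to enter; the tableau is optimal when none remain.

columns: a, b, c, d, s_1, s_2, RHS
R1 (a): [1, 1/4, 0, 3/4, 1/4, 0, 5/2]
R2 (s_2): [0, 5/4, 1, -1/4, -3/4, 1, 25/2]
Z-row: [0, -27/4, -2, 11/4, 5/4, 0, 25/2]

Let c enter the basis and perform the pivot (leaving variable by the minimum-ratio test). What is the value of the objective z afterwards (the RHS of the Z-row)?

75/2

Ratio test on column c — row 1: entry 0 ≤ 0; row 2: (25/2)/1 = 25/2. Minimum is 25/2 at row 2 (s_2 leaves); pivot element 1.
Pivot on row 2; the Z-row RHS becomes 25/2 − (-2)·(25/2) = 75/2.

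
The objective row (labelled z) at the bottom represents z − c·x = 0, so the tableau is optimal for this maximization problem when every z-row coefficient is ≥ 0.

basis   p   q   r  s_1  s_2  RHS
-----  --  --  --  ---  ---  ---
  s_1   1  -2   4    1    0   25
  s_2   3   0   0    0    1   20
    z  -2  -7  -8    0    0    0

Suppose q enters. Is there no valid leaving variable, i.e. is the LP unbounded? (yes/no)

yes

Every constraint-row entry in column q is ≤ 0, so increasing q is unbounded.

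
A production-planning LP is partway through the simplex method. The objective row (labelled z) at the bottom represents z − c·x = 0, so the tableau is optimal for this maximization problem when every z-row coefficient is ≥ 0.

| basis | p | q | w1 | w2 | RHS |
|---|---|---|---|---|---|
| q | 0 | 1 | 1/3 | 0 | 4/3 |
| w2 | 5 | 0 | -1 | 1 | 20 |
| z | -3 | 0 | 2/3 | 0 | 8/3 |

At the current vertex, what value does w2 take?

w2 is basic (row 2); its value is the RHS of that row, 20.

20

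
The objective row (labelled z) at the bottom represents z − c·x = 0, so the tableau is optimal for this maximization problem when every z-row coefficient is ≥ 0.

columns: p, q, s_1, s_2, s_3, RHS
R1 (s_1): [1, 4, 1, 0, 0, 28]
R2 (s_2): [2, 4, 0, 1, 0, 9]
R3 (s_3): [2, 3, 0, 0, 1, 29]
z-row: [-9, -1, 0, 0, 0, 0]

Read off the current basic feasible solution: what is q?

0

q is not in the basis, so in the current basic feasible solution q = 0.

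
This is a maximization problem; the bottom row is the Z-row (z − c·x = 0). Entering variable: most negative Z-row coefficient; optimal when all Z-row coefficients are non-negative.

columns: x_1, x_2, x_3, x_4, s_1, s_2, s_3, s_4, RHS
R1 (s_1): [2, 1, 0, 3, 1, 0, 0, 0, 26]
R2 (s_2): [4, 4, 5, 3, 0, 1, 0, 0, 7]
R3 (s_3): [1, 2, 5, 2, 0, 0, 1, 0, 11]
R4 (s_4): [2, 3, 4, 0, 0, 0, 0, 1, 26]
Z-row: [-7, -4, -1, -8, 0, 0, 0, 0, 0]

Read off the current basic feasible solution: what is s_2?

7

s_2 is basic (row 2); its value is the RHS of that row, 7.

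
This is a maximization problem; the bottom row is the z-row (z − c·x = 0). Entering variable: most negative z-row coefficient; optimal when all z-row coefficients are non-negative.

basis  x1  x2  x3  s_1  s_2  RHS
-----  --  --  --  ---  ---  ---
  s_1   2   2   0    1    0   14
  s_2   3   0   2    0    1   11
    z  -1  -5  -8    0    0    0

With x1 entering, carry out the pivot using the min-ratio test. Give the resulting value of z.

Ratio test on column x1 — row 1: 14/2 = 7; row 2: 11/3 = 11/3. Minimum is 11/3 at row 2 (s_2 leaves); pivot element 3.
Pivot on row 2; the z-row RHS becomes 0 − (-1)·(11/3) = 11/3.

11/3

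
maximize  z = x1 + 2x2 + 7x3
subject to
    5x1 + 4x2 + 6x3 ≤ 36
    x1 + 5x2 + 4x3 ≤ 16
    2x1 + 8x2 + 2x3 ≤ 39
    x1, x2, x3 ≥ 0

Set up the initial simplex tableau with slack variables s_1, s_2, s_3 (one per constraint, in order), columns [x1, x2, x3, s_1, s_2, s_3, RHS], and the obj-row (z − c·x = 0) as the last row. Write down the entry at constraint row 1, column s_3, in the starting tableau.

Slack s_3 belongs to constraint 3; its column is the unit vector e_3, so the entry in row 1 is 0.

0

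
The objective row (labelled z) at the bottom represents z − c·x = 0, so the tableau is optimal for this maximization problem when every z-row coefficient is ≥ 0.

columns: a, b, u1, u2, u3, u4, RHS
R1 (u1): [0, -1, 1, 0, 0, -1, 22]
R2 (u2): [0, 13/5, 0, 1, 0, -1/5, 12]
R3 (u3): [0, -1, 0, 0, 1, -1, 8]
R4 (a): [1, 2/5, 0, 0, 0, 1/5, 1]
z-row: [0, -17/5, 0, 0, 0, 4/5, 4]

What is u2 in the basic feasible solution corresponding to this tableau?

u2 is basic (row 2); its value is the RHS of that row, 12.

12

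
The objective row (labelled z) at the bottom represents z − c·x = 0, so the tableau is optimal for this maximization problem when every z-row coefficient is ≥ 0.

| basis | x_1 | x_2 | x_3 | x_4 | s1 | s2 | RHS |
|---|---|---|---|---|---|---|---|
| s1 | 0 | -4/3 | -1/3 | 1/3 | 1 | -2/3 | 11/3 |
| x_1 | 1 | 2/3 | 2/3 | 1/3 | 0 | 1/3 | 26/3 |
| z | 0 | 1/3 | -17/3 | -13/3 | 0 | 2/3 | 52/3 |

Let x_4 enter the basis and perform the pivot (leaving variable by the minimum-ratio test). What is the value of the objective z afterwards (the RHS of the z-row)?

65

Ratio test on column x_4 — row 1: (11/3)/(1/3) = 11; row 2: (26/3)/(1/3) = 26. Minimum is 11 at row 1 (s1 leaves); pivot element 1/3.
Pivot on row 1; the z-row RHS becomes 52/3 − (-13/3)·11 = 65.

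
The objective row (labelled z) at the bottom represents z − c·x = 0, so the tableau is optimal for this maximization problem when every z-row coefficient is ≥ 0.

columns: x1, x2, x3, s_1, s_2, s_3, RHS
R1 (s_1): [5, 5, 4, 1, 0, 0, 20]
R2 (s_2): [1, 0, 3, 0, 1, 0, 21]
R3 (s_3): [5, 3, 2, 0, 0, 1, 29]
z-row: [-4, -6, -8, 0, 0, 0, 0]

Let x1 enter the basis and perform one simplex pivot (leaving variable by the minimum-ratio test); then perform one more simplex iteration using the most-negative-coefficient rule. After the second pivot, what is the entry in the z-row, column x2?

4

Ratio test on column x1 — row 1: 20/5 = 4; row 2: 21/1 = 21; row 3: 29/5 = 29/5. Minimum is 4 at row 1 (s_1 leaves); pivot element 5.
Divide row 1 by 5; eliminate column x1 from the other rows.
Second iteration: most negative z-row entry is -24/5 in column x3, so x3 enters.
Ratio test on column x3 — row 1: 4/(4/5) = 5; row 2: 17/(11/5) = 85/11; row 3: entry -2 ≤ 0. Minimum is 5 at row 1 (x1 leaves); pivot element 4/5.
Divide row 1 by 4/5; eliminate column x3 from the other rows.
After both pivots, the entry at the z-row, column x2 is 4.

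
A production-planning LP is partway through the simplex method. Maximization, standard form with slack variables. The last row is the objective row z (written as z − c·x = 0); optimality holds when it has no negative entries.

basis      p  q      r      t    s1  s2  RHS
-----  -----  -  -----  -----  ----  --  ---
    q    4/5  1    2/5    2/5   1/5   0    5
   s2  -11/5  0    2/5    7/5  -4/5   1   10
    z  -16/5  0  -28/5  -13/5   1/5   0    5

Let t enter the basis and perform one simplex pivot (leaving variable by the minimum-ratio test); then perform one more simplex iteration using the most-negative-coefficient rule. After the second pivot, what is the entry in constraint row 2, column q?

11/10

Ratio test on column t — row 1: 5/(2/5) = 25/2; row 2: 10/(7/5) = 50/7. Minimum is 50/7 at row 2 (s2 leaves); pivot element 7/5.
Divide row 2 by 7/5; eliminate column t from the other rows.
Second iteration: most negative z-row entry is -51/7 in column p, so p enters.
Ratio test on column p — row 1: (15/7)/(10/7) = 3/2; row 2: entry -11/7 ≤ 0. Minimum is 3/2 at row 1 (q leaves); pivot element 10/7.
Divide row 1 by 10/7; eliminate column p from the other rows.
After both pivots, the entry at constraint row 2, column q is 11/10.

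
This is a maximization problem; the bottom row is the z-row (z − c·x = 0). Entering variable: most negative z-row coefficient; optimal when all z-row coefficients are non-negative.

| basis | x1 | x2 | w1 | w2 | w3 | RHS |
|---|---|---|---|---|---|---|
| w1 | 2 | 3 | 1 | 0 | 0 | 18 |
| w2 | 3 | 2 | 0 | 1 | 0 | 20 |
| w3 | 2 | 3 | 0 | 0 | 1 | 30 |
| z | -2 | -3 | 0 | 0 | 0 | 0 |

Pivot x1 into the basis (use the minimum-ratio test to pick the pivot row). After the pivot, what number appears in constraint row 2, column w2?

1/3

Ratio test on column x1 — row 1: 18/2 = 9; row 2: 20/3 = 20/3; row 3: 30/2 = 15. Minimum is 20/3 at row 2 (w2 leaves); pivot element 3.
Divide row 2 by 3; eliminate column x1 from the other rows.
In the new row 2, the w2 entry is the old entry divided by the pivot: 1/3 = 1/3.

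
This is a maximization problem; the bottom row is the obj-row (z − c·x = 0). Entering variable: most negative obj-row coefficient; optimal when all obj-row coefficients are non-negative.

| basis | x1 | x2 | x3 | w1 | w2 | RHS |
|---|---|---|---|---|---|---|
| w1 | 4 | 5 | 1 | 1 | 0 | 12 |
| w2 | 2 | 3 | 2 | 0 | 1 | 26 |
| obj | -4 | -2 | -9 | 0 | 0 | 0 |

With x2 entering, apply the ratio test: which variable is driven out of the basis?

Column x2 entries and ratios — w1: 12/5 = 12/5; w2: 26/3 = 26/3.
Smallest ratio is 12/5 in the row of w1, so w1 leaves.

w1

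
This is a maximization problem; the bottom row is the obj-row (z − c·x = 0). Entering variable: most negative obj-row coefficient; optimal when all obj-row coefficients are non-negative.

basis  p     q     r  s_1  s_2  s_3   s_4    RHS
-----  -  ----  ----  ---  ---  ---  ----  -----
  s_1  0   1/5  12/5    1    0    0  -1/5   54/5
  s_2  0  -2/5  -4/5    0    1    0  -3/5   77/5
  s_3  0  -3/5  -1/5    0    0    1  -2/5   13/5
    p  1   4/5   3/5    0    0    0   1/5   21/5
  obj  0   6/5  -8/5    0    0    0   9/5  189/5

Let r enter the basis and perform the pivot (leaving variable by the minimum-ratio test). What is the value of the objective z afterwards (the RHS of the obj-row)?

45

Ratio test on column r — row 1: (54/5)/(12/5) = 9/2; row 2: entry -4/5 ≤ 0; row 3: entry -1/5 ≤ 0; row 4: (21/5)/(3/5) = 7. Minimum is 9/2 at row 1 (s_1 leaves); pivot element 12/5.
Pivot on row 1; the obj-row RHS becomes 189/5 − (-8/5)·(9/2) = 45.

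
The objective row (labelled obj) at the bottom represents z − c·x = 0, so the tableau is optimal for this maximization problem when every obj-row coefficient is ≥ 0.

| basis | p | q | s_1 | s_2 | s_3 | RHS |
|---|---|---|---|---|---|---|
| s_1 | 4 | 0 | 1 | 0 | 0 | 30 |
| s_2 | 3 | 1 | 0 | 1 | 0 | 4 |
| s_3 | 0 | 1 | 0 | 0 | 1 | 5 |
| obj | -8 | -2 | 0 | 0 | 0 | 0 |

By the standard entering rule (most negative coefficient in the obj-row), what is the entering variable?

p

Negative obj-row entries: p: -8, q: -2.
The most negative is -8 in column p, so p enters.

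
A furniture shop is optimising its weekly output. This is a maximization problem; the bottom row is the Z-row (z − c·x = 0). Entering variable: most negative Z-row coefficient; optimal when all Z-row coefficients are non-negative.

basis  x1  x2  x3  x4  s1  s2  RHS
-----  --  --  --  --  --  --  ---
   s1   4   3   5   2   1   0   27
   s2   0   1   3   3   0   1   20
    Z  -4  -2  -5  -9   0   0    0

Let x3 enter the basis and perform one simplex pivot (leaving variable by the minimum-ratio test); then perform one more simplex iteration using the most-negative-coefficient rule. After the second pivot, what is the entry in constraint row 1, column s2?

Ratio test on column x3 — row 1: 27/5 = 27/5; row 2: 20/3 = 20/3. Minimum is 27/5 at row 1 (s1 leaves); pivot element 5.
Divide row 1 by 5; eliminate column x3 from the other rows.
Second iteration: most negative Z-row entry is -7 in column x4, so x4 enters.
Ratio test on column x4 — row 1: (27/5)/(2/5) = 27/2; row 2: (19/5)/(9/5) = 19/9. Minimum is 19/9 at row 2 (s2 leaves); pivot element 9/5.
Divide row 2 by 9/5; eliminate column x4 from the other rows.
After both pivots, the entry at constraint row 1, column s2 is -2/9.

-2/9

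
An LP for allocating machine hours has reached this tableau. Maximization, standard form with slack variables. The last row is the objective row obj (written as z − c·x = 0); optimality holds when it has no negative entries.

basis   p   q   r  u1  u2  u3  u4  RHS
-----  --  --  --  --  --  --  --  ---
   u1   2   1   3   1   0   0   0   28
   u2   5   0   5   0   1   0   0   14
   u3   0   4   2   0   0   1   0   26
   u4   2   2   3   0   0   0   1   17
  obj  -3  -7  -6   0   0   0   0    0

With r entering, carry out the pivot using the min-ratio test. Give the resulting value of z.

Ratio test on column r — row 1: 28/3 = 28/3; row 2: 14/5 = 14/5; row 3: 26/2 = 13; row 4: 17/3 = 17/3. Minimum is 14/5 at row 2 (u2 leaves); pivot element 5.
Pivot on row 2; the obj-row RHS becomes 0 − (-6)·(14/5) = 84/5.

84/5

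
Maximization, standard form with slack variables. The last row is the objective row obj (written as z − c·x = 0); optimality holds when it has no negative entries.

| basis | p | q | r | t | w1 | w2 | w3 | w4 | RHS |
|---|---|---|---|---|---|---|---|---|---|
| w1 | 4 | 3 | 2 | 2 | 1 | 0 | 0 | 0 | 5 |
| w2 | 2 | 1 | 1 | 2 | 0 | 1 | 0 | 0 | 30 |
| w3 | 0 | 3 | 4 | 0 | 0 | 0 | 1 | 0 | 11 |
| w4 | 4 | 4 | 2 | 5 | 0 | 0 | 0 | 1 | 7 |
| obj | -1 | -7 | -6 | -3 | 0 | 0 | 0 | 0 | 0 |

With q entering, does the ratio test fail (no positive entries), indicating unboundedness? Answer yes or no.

Column q has positive entries in row(s) 1, 2, 3, 4, so the ratio test bounds it — not unbounded.

no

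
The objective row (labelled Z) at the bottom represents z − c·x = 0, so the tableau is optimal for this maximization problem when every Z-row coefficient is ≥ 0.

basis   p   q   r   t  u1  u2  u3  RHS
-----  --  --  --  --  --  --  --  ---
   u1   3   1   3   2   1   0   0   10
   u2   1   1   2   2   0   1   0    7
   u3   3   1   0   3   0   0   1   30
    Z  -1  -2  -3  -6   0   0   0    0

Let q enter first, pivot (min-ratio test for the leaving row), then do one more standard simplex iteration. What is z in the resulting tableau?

Ratio test on column q — row 1: 10/1 = 10; row 2: 7/1 = 7; row 3: 30/1 = 30. Minimum is 7 at row 2 (u2 leaves); pivot element 1.
Pivot on row 2; the Z-row RHS becomes 0 − (-2)·7 = 14.
Next entering variable (most negative Z-row entry -2): t.
Ratio test on column t — row 1: entry 0 ≤ 0; row 2: 7/2 = 7/2; row 3: 23/1 = 23. Minimum is 7/2 at row 2 (q leaves); pivot element 2.
After the second pivot the Z-row RHS is 14 − (-2)·(7/2) = 21.

21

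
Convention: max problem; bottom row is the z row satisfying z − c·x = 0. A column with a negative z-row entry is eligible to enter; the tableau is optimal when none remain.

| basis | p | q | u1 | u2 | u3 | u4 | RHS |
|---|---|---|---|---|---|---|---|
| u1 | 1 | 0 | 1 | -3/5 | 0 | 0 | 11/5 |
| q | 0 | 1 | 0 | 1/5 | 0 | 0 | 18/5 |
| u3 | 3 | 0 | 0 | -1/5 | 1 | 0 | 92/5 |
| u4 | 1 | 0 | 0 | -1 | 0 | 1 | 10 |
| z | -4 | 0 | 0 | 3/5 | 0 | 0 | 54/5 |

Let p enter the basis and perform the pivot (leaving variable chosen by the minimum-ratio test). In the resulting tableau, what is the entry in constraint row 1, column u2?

-3/5

Ratio test on column p — row 1: (11/5)/1 = 11/5; row 2: entry 0 ≤ 0; row 3: (92/5)/3 = 92/15; row 4: 10/1 = 10. Minimum is 11/5 at row 1 (u1 leaves); pivot element 1.
Divide row 1 by 1; eliminate column p from the other rows.
In the new row 1, the u2 entry is the old entry divided by the pivot: (-3/5)/1 = -3/5.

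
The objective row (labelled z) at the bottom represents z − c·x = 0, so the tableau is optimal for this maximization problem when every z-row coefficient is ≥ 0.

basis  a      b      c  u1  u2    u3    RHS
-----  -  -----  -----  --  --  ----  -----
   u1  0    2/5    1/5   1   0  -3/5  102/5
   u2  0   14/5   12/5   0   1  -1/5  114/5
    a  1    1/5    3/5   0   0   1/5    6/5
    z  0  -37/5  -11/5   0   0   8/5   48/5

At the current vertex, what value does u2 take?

114/5

u2 is basic (row 2); its value is the RHS of that row, 114/5.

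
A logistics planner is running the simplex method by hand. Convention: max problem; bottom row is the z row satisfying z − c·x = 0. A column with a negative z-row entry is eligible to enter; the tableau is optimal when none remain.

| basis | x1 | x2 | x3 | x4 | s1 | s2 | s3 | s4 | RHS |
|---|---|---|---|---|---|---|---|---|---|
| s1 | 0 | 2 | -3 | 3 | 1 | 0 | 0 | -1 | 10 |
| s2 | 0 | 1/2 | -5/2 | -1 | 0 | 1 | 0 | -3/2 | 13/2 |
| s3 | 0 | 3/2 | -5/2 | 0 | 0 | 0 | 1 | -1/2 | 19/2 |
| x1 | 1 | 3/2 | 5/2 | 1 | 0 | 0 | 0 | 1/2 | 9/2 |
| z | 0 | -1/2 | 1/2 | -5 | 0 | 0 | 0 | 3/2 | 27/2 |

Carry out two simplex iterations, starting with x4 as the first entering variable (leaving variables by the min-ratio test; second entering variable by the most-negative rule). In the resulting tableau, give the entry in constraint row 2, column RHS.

Ratio test on column x4 — row 1: 10/3 = 10/3; row 2: entry -1 ≤ 0; row 3: entry 0 ≤ 0; row 4: (9/2)/1 = 9/2. Minimum is 10/3 at row 1 (s1 leaves); pivot element 3.
Divide row 1 by 3; eliminate column x4 from the other rows.
Second iteration: most negative z-row entry is -9/2 in column x3, so x3 enters.
Ratio test on column x3 — row 1: entry -1 ≤ 0; row 2: entry -7/2 ≤ 0; row 3: entry -5/2 ≤ 0; row 4: (7/6)/(7/2) = 1/3. Minimum is 1/3 at row 4 (x1 leaves); pivot element 7/2.
Divide row 4 by 7/2; eliminate column x3 from the other rows.
After both pivots, the entry at constraint row 2, column RHS is 11.

11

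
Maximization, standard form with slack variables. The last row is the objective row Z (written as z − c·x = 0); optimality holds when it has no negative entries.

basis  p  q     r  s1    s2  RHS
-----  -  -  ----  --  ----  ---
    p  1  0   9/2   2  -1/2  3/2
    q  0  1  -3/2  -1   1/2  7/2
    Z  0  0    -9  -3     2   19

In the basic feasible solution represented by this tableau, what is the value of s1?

s1 is not in the basis, so in the current basic feasible solution s1 = 0.

0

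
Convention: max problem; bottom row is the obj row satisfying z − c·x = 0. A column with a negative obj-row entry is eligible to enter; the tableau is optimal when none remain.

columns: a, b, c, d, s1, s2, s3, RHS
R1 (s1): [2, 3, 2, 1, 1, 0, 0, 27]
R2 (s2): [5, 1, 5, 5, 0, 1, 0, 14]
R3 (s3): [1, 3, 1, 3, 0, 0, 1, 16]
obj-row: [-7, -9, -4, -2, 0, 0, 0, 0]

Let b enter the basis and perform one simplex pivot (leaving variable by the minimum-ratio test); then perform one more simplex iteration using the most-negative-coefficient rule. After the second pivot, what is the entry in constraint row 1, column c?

Ratio test on column b — row 1: 27/3 = 9; row 2: 14/1 = 14; row 3: 16/3 = 16/3. Minimum is 16/3 at row 3 (s3 leaves); pivot element 3.
Divide row 3 by 3; eliminate column b from the other rows.
Second iteration: most negative obj-row entry is -4 in column a, so a enters.
Ratio test on column a — row 1: 11/1 = 11; row 2: (26/3)/(14/3) = 13/7; row 3: (16/3)/(1/3) = 16. Minimum is 13/7 at row 2 (s2 leaves); pivot element 14/3.
Divide row 2 by 14/3; eliminate column a from the other rows.
After both pivots, the entry at constraint row 1, column c is 0.

0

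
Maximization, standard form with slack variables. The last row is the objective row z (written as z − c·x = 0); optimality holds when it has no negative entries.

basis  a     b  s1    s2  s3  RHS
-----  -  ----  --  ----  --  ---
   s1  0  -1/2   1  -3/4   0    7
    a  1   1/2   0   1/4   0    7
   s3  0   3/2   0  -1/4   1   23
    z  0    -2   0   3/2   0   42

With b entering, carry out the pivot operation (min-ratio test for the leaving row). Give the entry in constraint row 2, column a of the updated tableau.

Ratio test on column b — row 1: entry -1/2 ≤ 0; row 2: 7/(1/2) = 14; row 3: 23/(3/2) = 46/3. Minimum is 14 at row 2 (a leaves); pivot element 1/2.
Divide row 2 by 1/2; eliminate column b from the other rows.
In the new row 2, the a entry is the old entry divided by the pivot: 1/(1/2) = 2.

2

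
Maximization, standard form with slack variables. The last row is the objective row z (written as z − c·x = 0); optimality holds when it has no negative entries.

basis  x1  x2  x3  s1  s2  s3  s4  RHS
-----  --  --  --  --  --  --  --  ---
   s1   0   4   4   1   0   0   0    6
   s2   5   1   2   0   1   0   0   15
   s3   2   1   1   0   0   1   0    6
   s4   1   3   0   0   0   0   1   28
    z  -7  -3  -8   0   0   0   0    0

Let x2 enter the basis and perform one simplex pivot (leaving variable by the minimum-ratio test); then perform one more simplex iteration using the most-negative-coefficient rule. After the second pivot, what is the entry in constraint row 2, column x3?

1

Ratio test on column x2 — row 1: 6/4 = 3/2; row 2: 15/1 = 15; row 3: 6/1 = 6; row 4: 28/3 = 28/3. Minimum is 3/2 at row 1 (s1 leaves); pivot element 4.
Divide row 1 by 4; eliminate column x2 from the other rows.
Second iteration: most negative z-row entry is -7 in column x1, so x1 enters.
Ratio test on column x1 — row 1: entry 0 ≤ 0; row 2: (27/2)/5 = 27/10; row 3: (9/2)/2 = 9/4; row 4: (47/2)/1 = 47/2. Minimum is 9/4 at row 3 (s3 leaves); pivot element 2.
Divide row 3 by 2; eliminate column x1 from the other rows.
After both pivots, the entry at constraint row 2, column x3 is 1.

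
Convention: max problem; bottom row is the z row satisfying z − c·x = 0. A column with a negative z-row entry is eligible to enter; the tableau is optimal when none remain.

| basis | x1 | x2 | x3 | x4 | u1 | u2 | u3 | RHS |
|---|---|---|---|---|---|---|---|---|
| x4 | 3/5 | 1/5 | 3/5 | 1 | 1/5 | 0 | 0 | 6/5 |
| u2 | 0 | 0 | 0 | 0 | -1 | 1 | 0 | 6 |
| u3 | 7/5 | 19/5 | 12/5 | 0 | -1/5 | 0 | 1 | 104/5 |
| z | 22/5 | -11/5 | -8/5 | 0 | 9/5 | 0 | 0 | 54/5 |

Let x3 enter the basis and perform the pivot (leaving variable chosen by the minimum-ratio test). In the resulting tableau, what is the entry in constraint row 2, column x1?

Ratio test on column x3 — row 1: (6/5)/(3/5) = 2; row 2: entry 0 ≤ 0; row 3: (104/5)/(12/5) = 26/3. Minimum is 2 at row 1 (x4 leaves); pivot element 3/5.
Divide row 1 by 3/5; eliminate column x3 from the other rows.
Row 2 update in column x1: 0 − 0·1 = 0.

0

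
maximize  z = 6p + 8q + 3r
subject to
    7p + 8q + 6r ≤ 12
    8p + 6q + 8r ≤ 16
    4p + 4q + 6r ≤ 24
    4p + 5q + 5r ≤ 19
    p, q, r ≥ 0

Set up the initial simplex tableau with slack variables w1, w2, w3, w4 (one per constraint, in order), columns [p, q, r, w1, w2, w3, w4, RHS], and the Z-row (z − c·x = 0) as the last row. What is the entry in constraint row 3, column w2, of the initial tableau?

0

Slack w2 belongs to constraint 2; its column is the unit vector e_2, so the entry in row 3 is 0.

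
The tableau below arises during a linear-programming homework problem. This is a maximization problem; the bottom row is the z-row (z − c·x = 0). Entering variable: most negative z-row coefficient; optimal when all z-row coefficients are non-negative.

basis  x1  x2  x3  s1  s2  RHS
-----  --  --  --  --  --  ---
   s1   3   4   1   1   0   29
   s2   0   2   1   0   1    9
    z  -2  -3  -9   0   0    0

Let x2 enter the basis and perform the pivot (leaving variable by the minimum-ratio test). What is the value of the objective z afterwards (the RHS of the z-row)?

Ratio test on column x2 — row 1: 29/4 = 29/4; row 2: 9/2 = 9/2. Minimum is 9/2 at row 2 (s2 leaves); pivot element 2.
Pivot on row 2; the z-row RHS becomes 0 − (-3)·(9/2) = 27/2.

27/2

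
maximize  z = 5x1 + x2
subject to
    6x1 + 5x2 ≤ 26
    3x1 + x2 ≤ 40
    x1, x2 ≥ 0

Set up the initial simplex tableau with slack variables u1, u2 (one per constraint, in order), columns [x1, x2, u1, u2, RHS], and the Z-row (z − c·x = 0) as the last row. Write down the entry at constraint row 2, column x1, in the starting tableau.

3

Constraint 2 has coefficient 3 on x1.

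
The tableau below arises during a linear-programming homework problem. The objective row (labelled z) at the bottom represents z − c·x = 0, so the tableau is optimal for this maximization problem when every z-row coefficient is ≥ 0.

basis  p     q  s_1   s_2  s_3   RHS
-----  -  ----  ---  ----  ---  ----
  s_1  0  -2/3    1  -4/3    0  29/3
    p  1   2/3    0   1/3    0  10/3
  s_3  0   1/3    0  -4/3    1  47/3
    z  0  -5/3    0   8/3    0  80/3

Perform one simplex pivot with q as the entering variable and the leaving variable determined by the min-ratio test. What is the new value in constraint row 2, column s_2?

Ratio test on column q — row 1: entry -2/3 ≤ 0; row 2: (10/3)/(2/3) = 5; row 3: (47/3)/(1/3) = 47. Minimum is 5 at row 2 (p leaves); pivot element 2/3.
Divide row 2 by 2/3; eliminate column q from the other rows.
In the new row 2, the s_2 entry is the old entry divided by the pivot: (1/3)/(2/3) = 1/2.

1/2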